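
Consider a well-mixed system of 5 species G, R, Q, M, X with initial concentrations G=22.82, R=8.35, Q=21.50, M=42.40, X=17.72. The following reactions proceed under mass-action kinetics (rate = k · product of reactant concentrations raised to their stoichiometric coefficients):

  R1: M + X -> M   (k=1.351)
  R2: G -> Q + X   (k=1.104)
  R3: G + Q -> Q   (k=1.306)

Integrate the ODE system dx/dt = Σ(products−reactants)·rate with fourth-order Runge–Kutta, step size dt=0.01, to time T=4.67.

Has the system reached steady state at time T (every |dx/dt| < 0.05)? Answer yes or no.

Steady state at T: yes

RK4 with dt=0.01: 467 steps to T=4.67. Trajectory (selected grid times):
t=0.00: G=22.82 R=8.35 Q=21.50 M=42.40 X=17.72
t=0.52: G=0.00 R=8.35 Q=22.35 M=42.40 X=0.00
t=1.04: G=0.00 R=8.35 Q=22.35 M=42.40 X=0.00
t=1.56: G=0.00 R=8.35 Q=22.35 M=42.40 X=0.00
t=2.08: G=0.00 R=8.35 Q=22.35 M=42.40 X=0.00
t=2.59: G=0.00 R=8.35 Q=22.35 M=42.40 X=0.00
t=3.11: G=0.00 R=8.35 Q=22.35 M=42.40 X=0.00
t=3.63: G=0.00 R=8.35 Q=22.35 M=42.40 X=0.00
t=4.15: G=0.00 R=8.35 Q=22.35 M=42.40 X=0.00
t=4.67: G=0.00 R=8.35 Q=22.35 M=42.40 X=0.00
Rates at T: R1=0.0000, R2=0.0000, R3=0.0000
dx/dt at T (Σ net stoichiometry × rate): G=-0.0000, R=+0.0000, Q=+0.0000, M=+0.0000, X=-0.0000
Largest |dx/dt| is |-0.0000| (G) < 0.05 → steady.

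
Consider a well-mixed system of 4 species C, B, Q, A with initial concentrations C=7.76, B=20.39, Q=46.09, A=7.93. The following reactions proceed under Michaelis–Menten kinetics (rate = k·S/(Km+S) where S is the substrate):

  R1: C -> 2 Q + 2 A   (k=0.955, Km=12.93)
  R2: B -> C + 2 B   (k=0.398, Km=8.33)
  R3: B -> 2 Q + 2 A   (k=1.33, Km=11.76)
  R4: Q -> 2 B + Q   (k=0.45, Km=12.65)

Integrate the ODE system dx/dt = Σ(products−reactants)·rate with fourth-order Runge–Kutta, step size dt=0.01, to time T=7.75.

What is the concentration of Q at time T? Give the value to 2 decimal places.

Q at T = 64.74

RK4 with dt=0.01: 775 steps to T=7.75. Trajectory (selected grid times):
t=0.00: C=7.76 B=20.39 Q=46.09 A=7.93
t=0.86: C=7.70 B=20.52 Q=48.16 A=10.00
t=1.72: C=7.63 B=20.65 Q=50.22 A=12.06
t=2.58: C=7.57 B=20.78 Q=52.29 A=14.13
t=3.44: C=7.52 B=20.92 Q=54.36 A=16.20
t=4.31: C=7.46 B=21.07 Q=56.45 A=18.29
t=5.17: C=7.40 B=21.21 Q=58.52 A=20.36
t=6.03: C=7.35 B=21.36 Q=60.59 A=22.43
t=6.89: C=7.30 B=21.51 Q=62.66 A=24.50
t=7.75: C=7.25 B=21.66 Q=64.74 A=26.58
Read off Q at T=7.75: 64.74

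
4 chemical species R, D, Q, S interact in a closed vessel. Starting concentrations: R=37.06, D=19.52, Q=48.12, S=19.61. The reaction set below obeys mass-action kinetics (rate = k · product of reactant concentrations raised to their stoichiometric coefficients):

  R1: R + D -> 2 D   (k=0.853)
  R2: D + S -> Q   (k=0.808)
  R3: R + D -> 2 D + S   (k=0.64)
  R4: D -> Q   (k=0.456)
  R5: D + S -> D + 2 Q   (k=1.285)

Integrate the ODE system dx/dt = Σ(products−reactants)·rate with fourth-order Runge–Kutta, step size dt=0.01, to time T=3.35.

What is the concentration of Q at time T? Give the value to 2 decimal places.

Q at T = 138.93

RK4 with dt=0.01: 335 steps to T=3.35. Trajectory (selected grid times):
t=0.00: R=37.06 D=19.52 Q=48.12 S=19.61
t=0.37: R=0.00 D=36.41 Q=111.88 S=0.00
t=0.74: R=0.00 D=30.75 Q=117.53 S=0.00
t=1.12: R=0.00 D=25.86 Q=122.43 S=0.00
t=1.49: R=0.00 D=21.85 Q=126.44 S=0.00
t=1.86: R=0.00 D=18.45 Q=129.83 S=0.00
t=2.23: R=0.00 D=15.59 Q=132.70 S=0.00
t=2.61: R=0.00 D=13.11 Q=135.18 S=0.00
t=2.98: R=0.00 D=11.07 Q=137.21 S=0.00
t=3.35: R=0.00 D=9.35 Q=138.93 S=0.00
Read off Q at T=3.35: 138.93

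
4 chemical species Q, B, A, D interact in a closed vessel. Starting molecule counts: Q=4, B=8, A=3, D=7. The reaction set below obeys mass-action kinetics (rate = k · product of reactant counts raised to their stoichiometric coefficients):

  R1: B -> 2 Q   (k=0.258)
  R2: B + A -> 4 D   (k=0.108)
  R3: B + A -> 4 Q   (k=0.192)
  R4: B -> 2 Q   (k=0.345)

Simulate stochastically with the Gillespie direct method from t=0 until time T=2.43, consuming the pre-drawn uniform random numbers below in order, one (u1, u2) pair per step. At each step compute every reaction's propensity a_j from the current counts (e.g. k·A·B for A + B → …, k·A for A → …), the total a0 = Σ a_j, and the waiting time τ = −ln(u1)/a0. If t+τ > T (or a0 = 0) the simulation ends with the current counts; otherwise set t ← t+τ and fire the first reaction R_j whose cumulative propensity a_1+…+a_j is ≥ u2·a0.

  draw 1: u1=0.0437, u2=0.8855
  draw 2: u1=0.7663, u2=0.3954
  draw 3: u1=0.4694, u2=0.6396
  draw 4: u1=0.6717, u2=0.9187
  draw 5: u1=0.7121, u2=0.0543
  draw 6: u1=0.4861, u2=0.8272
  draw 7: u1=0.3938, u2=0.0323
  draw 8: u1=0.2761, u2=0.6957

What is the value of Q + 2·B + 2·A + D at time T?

Check how each reaction changes W = Q + 2·B + 2·A + D (weight of products minus weight of reactants):
R1: B -> 2 Q: (1·2) − (2·1) = 2 − 2 = 0
R2: B + A -> 4 D: (1·4) − (2·1 + 2·1) = 4 − 4 = 0
R3: B + A -> 4 Q: (1·4) − (2·1 + 2·1) = 4 − 4 = 0
R4: B -> 2 Q: (1·2) − (2·1) = 2 − 2 = 0
Every reaction leaves W unchanged, so W is conserved and no simulation is needed: W(T) = W(0) = 4 + 2·8 + 2·3 + 7 = 33

Value at T = 33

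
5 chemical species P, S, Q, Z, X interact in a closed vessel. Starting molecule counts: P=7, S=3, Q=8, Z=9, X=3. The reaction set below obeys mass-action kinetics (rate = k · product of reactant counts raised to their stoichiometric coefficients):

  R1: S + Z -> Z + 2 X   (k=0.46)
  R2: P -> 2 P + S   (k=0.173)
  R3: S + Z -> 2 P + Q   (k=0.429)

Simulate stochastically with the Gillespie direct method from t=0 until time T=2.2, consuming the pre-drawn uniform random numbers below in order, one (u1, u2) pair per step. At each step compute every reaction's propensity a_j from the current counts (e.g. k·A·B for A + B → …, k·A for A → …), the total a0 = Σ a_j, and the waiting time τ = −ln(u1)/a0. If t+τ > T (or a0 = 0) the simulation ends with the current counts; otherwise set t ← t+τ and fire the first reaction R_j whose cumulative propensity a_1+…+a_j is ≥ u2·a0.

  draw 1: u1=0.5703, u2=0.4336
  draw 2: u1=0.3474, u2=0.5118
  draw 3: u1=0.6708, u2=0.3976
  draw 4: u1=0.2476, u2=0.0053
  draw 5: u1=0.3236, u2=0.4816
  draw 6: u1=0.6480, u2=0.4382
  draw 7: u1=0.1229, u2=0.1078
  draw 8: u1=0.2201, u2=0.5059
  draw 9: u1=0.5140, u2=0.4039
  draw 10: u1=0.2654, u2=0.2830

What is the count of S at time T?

S at T = 0

t=0.000: P=7 S=3 Q=8 Z=9 X=3
Draw 1: a1=12.420, a2=1.211, a3=11.583, a0=25.214; τ=−ln(0.5703)/25.214=0.022 → t=0.022; u2·a0=0.4336·25.214=10.933 ≤ a1=12.420 → R1 fires; P=7 S=2 Q=8 Z=9 X=5
Draw 2: a1=8.280, a2=1.211, a3=7.722, a0=17.213; τ=−ln(0.3474)/17.213=0.061 → t=0.084; u2·a0=0.5118·17.213=8.810; a1=8.280 < 8.810 ≤ a1+a2=9.491 → R2 fires; P=8 S=3 Q=8 Z=9 X=5
Draw 3: a1=12.420, a2=1.384, a3=11.583, a0=25.387; τ=−ln(0.6708)/25.387=0.016 → t=0.099; u2·a0=0.3976·25.387=10.094 ≤ a1=12.420 → R1 fires; P=8 S=2 Q=8 Z=9 X=7
Draw 4: a1=8.280, a2=1.384, a3=7.722, a0=17.386; τ=−ln(0.2476)/17.386=0.080 → t=0.180; u2·a0=0.0053·17.386=0.092 ≤ a1=8.280 → R1 fires; P=8 S=1 Q=8 Z=9 X=9
Draw 5: a1=4.140, a2=1.384, a3=3.861, a0=9.385; τ=−ln(0.3236)/9.385=0.120 → t=0.300; u2·a0=0.4816·9.385=4.520; a1=4.140 < 4.520 ≤ a1+a2=5.524 → R2 fires; P=9 S=2 Q=8 Z=9 X=9
Draw 6: a1=8.280, a2=1.557, a3=7.722, a0=17.559; τ=−ln(0.6480)/17.559=0.025 → t=0.325; u2·a0=0.4382·17.559=7.694 ≤ a1=8.280 → R1 fires; P=9 S=1 Q=8 Z=9 X=11
Draw 7: a1=4.140, a2=1.557, a3=3.861, a0=9.558; τ=−ln(0.1229)/9.558=0.219 → t=0.544; u2·a0=0.1078·9.558=1.030 ≤ a1=4.140 → R1 fires; P=9 S=0 Q=8 Z=9 X=13
Draw 8: a1=0.000, a2=1.557, a3=0.000, a0=1.557; τ=−ln(0.2201)/1.557=0.972 → t=1.516; u2·a0=0.5059·1.557=0.788; a1=0.000 < 0.788 ≤ a1+a2=1.557 → R2 fires; P=10 S=1 Q=8 Z=9 X=13
Draw 9: a1=4.140, a2=1.730, a3=3.861, a0=9.731; τ=−ln(0.5140)/9.731=0.068 → t=1.585; u2·a0=0.4039·9.731=3.930 ≤ a1=4.140 → R1 fires; P=10 S=0 Q=8 Z=9 X=15
Draw 10: a1=0.000, a2=1.730, a3=0.000, a0=1.730; τ=−ln(0.2654)/1.730=0.767 → t=2.351 > T=2.2: stop.
Read off S at T=2.2: 0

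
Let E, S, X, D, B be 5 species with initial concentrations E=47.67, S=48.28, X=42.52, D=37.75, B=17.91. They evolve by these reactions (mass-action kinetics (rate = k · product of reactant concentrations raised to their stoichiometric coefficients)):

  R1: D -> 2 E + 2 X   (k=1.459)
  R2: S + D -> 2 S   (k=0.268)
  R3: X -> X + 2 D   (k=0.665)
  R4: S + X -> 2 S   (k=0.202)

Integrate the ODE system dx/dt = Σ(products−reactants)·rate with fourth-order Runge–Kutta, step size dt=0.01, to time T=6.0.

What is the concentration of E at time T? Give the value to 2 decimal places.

E at T = 52.89

RK4 with dt=0.01: 600 steps to T=6.0. Trajectory (selected grid times):
t=0.00: E=47.67 S=48.28 X=42.52 D=37.75 B=17.91
t=0.67: E=52.89 S=134.76 X=0.00 D=0.00 B=17.91
t=1.33: E=52.89 S=134.76 X=0.00 D=0.00 B=17.91
t=2.00: E=52.89 S=134.76 X=0.00 D=0.00 B=17.91
t=2.67: E=52.89 S=134.76 X=0.00 D=0.00 B=17.91
t=3.33: E=52.89 S=134.76 X=0.00 D=0.00 B=17.91
t=4.00: E=52.89 S=134.76 X=0.00 D=0.00 B=17.91
t=4.67: E=52.89 S=134.76 X=0.00 D=0.00 B=17.91
t=5.33: E=52.89 S=134.76 X=0.00 D=0.00 B=17.91
t=6.00: E=52.89 S=134.76 X=0.00 D=0.00 B=17.91
Read off E at T=6.0: 52.89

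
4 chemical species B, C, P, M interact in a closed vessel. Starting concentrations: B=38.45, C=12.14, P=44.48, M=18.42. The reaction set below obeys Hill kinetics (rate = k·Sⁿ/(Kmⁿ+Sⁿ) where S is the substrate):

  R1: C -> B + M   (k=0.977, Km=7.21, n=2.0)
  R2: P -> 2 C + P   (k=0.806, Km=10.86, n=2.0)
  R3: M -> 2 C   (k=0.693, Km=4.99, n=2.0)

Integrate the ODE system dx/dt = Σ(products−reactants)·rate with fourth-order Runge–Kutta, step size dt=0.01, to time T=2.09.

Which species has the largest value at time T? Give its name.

RK4 with dt=0.01: 209 steps to T=2.09. Trajectory (selected grid times):
t=0.00: B=38.45 C=12.14 P=44.48 M=18.42
t=0.23: B=38.62 C=12.62 P=44.48 M=18.44
t=0.46: B=38.79 C=13.10 P=44.48 M=18.46
t=0.70: B=38.97 C=13.59 P=44.48 M=18.49
t=0.93: B=39.15 C=14.06 P=44.48 M=18.52
t=1.16: B=39.33 C=14.53 P=44.48 M=18.55
t=1.39: B=39.51 C=14.99 P=44.48 M=18.58
t=1.63: B=39.70 C=15.48 P=44.48 M=18.62
t=1.86: B=39.88 C=15.94 P=44.48 M=18.65
t=2.09: B=40.07 C=16.40 P=44.48 M=18.69
At T=2.09: B=40.07 C=16.40 P=44.48 M=18.69; the largest is P.

Dominant species at T: P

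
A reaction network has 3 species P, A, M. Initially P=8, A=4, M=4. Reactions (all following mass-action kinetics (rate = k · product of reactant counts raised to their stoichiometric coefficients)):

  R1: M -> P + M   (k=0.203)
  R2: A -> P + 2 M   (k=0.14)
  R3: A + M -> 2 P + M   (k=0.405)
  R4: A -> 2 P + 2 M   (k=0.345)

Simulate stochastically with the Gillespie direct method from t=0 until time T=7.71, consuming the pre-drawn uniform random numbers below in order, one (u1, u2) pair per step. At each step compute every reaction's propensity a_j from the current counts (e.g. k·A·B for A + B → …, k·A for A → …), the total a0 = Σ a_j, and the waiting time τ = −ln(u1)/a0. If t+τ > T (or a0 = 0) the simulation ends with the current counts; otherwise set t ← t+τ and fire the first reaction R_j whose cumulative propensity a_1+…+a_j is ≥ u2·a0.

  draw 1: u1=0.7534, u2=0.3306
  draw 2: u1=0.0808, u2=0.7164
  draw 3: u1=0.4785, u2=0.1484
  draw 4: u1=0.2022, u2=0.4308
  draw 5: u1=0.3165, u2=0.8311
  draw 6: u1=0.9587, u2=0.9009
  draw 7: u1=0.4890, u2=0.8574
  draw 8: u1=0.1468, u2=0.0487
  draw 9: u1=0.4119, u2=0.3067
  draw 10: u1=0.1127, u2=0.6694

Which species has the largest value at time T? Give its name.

t=0.000: P=8 A=4 M=4
Draw 1: a1=0.812, a2=0.560, a3=6.480, a4=1.380, a0=9.232; τ=−ln(0.7534)/9.232=0.031 → t=0.031; u2·a0=0.3306·9.232=3.052; a1+a2=1.372 < 3.052 ≤ a1+…+a3=7.852 → R3 fires; P=10 A=3 M=4
Draw 2: a1=0.812, a2=0.420, a3=4.860, a4=1.035, a0=7.127; τ=−ln(0.0808)/7.127=0.353 → t=0.384; u2·a0=0.7164·7.127=5.106; a1+a2=1.232 < 5.106 ≤ a1+…+a3=6.092 → R3 fires; P=12 A=2 M=4
Draw 3: a1=0.812, a2=0.280, a3=3.240, a4=0.690, a0=5.022; τ=−ln(0.4785)/5.022=0.147 → t=0.530; u2·a0=0.1484·5.022=0.745 ≤ a1=0.812 → R1 fires; P=13 A=2 M=4
Draw 4: a1=0.812, a2=0.280, a3=3.240, a4=0.690, a0=5.022; τ=−ln(0.2022)/5.022=0.318 → t=0.849; u2·a0=0.4308·5.022=2.163; a1+a2=1.092 < 2.163 ≤ a1+…+a3=4.332 → R3 fires; P=15 A=1 M=4
Draw 5: a1=0.812, a2=0.140, a3=1.620, a4=0.345, a0=2.917; τ=−ln(0.3165)/2.917=0.394 → t=1.243; u2·a0=0.8311·2.917=2.424; a1+a2=0.952 < 2.424 ≤ a1+…+a3=2.572 → R3 fires; P=17 A=0 M=4
Draw 6: a1=0.812, a2=0.000, a3=0.000, a4=0.000, a0=0.812; τ=−ln(0.9587)/0.812=0.052 → t=1.295; u2·a0=0.9009·0.812=0.732 ≤ a1=0.812 → R1 fires; P=18 A=0 M=4
Draw 7: a1=0.812, a2=0.000, a3=0.000, a4=0.000, a0=0.812; τ=−ln(0.4890)/0.812=0.881 → t=2.176; u2·a0=0.8574·0.812=0.696 ≤ a1=0.812 → R1 fires; P=19 A=0 M=4
Draw 8: a1=0.812, a2=0.000, a3=0.000, a4=0.000, a0=0.812; τ=−ln(0.1468)/0.812=2.363 → t=4.539; u2·a0=0.0487·0.812=0.040 ≤ a1=0.812 → R1 fires; P=20 A=0 M=4
Draw 9: a1=0.812, a2=0.000, a3=0.000, a4=0.000, a0=0.812; τ=−ln(0.4119)/0.812=1.092 → t=5.631; u2·a0=0.3067·0.812=0.249 ≤ a1=0.812 → R1 fires; P=21 A=0 M=4
Draw 10: a1=0.812, a2=0.000, a3=0.000, a4=0.000, a0=0.812; τ=−ln(0.1127)/0.812=2.688 → t=8.320 > T=7.71: stop.
At T=7.71: P=21 A=0 M=4; the largest is P.

Dominant species at T: P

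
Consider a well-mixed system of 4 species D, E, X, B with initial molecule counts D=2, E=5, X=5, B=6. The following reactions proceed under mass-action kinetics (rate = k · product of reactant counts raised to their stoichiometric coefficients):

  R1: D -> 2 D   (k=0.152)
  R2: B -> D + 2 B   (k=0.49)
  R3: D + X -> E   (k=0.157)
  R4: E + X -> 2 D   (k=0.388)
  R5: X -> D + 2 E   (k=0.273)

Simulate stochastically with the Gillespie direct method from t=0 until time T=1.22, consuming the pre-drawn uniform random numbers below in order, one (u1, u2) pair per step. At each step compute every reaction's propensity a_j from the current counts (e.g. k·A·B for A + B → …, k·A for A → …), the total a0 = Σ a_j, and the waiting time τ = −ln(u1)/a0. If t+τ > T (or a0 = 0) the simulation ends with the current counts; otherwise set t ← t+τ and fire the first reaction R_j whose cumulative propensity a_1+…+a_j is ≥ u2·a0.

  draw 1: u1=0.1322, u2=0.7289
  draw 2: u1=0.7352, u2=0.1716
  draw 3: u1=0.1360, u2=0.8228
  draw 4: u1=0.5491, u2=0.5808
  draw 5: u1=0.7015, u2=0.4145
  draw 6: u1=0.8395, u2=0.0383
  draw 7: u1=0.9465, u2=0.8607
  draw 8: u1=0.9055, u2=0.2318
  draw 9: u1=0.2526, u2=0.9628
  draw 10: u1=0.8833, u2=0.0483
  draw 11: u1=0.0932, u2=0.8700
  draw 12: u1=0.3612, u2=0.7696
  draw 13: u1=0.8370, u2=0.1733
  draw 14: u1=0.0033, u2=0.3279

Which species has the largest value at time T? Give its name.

t=0.000: D=2 E=5 X=5 B=6
Draw 1: a1=0.304, a2=2.940, a3=1.570, a4=9.700, a5=1.365, a0=15.879; τ=−ln(0.1322)/15.879=0.127 → t=0.127; u2·a0=0.7289·15.879=11.574; a1+…+a3=4.814 < 11.574 ≤ a1+…+a4=14.514 → R4 fires; D=4 E=4 X=4 B=6
Draw 2: a1=0.608, a2=2.940, a3=2.512, a4=6.208, a5=1.092, a0=13.360; τ=−ln(0.7352)/13.360=0.023 → t=0.150; u2·a0=0.1716·13.360=2.293; a1=0.608 < 2.293 ≤ a1+a2=3.548 → R2 fires; D=5 E=4 X=4 B=7
Draw 3: a1=0.760, a2=3.430, a3=3.140, a4=6.208, a5=1.092, a0=14.630; τ=−ln(0.1360)/14.630=0.136 → t=0.287; u2·a0=0.8228·14.630=12.038; a1+…+a3=7.330 < 12.038 ≤ a1+…+a4=13.538 → R4 fires; D=7 E=3 X=3 B=7
Draw 4: a1=1.064, a2=3.430, a3=3.297, a4=3.492, a5=0.819, a0=12.102; τ=−ln(0.5491)/12.102=0.050 → t=0.336; u2·a0=0.5808·12.102=7.029; a1+a2=4.494 < 7.029 ≤ a1+…+a3=7.791 → R3 fires; D=6 E=4 X=2 B=7
Draw 5: a1=0.912, a2=3.430, a3=1.884, a4=3.104, a5=0.546, a0=9.876; τ=−ln(0.7015)/9.876=0.036 → t=0.372; u2·a0=0.4145·9.876=4.094; a1=0.912 < 4.094 ≤ a1+a2=4.342 → R2 fires; D=7 E=4 X=2 B=8
Draw 6: a1=1.064, a2=3.920, a3=2.198, a4=3.104, a5=0.546, a0=10.832; τ=−ln(0.8395)/10.832=0.016 → t=0.388; u2·a0=0.0383·10.832=0.415 ≤ a1=1.064 → R1 fires; D=8 E=4 X=2 B=8
Draw 7: a1=1.216, a2=3.920, a3=2.512, a4=3.104, a5=0.546, a0=11.298; τ=−ln(0.9465)/11.298=0.005 → t=0.393; u2·a0=0.8607·11.298=9.724; a1+…+a3=7.648 < 9.724 ≤ a1+…+a4=10.752 → R4 fires; D=10 E=3 X=1 B=8
Draw 8: a1=1.520, a2=3.920, a3=1.570, a4=1.164, a5=0.273, a0=8.447; τ=−ln(0.9055)/8.447=0.012 → t=0.405; u2·a0=0.2318·8.447=1.958; a1=1.520 < 1.958 ≤ a1+a2=5.440 → R2 fires; D=11 E=3 X=1 B=9
Draw 9: a1=1.672, a2=4.410, a3=1.727, a4=1.164, a5=0.273, a0=9.246; τ=−ln(0.2526)/9.246=0.149 → t=0.554; u2·a0=0.9628·9.246=8.902; a1+…+a3=7.809 < 8.902 ≤ a1+…+a4=8.973 → R4 fires; D=13 E=2 X=0 B=9
Draw 10: a1=1.976, a2=4.410, a3=0.000, a4=0.000, a5=0.000, a0=6.386; τ=−ln(0.8833)/6.386=0.019 → t=0.573; u2·a0=0.0483·6.386=0.308 ≤ a1=1.976 → R1 fires; D=14 E=2 X=0 B=9
Draw 11: a1=2.128, a2=4.410, a3=0.000, a4=0.000, a5=0.000, a0=6.538; τ=−ln(0.0932)/6.538=0.363 → t=0.936; u2·a0=0.8700·6.538=5.688; a1=2.128 < 5.688 ≤ a1+a2=6.538 → R2 fires; D=15 E=2 X=0 B=10
Draw 12: a1=2.280, a2=4.900, a3=0.000, a4=0.000, a5=0.000, a0=7.180; τ=−ln(0.3612)/7.180=0.142 → t=1.078; u2·a0=0.7696·7.180=5.526; a1=2.280 < 5.526 ≤ a1+a2=7.180 → R2 fires; D=16 E=2 X=0 B=11
Draw 13: a1=2.432, a2=5.390, a3=0.000, a4=0.000, a5=0.000, a0=7.822; τ=−ln(0.8370)/7.822=0.023 → t=1.101; u2·a0=0.1733·7.822=1.356 ≤ a1=2.432 → R1 fires; D=17 E=2 X=0 B=11
Draw 14: a1=2.584, a2=5.390, a3=0.000, a4=0.000, a5=0.000, a0=7.974; τ=−ln(0.0033)/7.974=0.717 → t=1.817 > T=1.22: stop.
At T=1.22: D=17 E=2 X=0 B=11; the largest is D.

Dominant species at T: D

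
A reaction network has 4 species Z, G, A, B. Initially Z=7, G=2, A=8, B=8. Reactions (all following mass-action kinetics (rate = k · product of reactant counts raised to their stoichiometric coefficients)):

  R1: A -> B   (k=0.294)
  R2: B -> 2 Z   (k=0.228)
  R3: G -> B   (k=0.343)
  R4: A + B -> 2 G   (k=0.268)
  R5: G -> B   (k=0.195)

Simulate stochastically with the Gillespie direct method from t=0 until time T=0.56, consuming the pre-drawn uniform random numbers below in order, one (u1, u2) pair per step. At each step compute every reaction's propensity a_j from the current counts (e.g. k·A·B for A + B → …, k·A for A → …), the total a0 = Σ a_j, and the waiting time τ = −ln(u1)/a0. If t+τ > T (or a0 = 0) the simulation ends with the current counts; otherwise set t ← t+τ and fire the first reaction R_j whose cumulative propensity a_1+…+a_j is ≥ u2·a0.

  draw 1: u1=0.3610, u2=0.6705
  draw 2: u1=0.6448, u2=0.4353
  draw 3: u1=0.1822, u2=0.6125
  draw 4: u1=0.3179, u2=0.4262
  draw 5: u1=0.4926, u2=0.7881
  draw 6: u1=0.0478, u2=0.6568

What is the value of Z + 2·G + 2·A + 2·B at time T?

Value at T = 43

Check how each reaction changes W = Z + 2·G + 2·A + 2·B (weight of products minus weight of reactants):
R1: A -> B: (2·1) − (2·1) = 2 − 2 = 0
R2: B -> 2 Z: (1·2) − (2·1) = 2 − 2 = 0
R3: G -> B: (2·1) − (2·1) = 2 − 2 = 0
R4: A + B -> 2 G: (2·2) − (2·1 + 2·1) = 4 − 4 = 0
R5: G -> B: (2·1) − (2·1) = 2 − 2 = 0
Every reaction leaves W unchanged, so W is conserved and no simulation is needed: W(T) = W(0) = 7 + 2·2 + 2·8 + 2·8 = 43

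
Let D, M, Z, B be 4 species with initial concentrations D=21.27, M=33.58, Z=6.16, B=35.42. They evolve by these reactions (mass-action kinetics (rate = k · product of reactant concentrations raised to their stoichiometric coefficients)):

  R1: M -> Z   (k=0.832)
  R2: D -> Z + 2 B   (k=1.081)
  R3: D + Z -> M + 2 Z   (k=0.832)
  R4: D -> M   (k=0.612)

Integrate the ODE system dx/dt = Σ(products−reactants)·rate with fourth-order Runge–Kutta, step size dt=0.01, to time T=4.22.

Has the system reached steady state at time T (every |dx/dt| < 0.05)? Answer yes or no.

Steady state at T: no

RK4 with dt=0.01: 422 steps to T=4.22. Trajectory (selected grid times):
t=0.00: D=21.27 M=33.58 Z=6.16 B=35.42
t=0.47: D=0.00 M=36.84 Z=42.98 B=38.56
t=0.94: D=0.00 M=24.92 Z=54.90 B=38.56
t=1.41: D=0.00 M=16.85 Z=62.97 B=38.56
t=1.88: D=0.00 M=11.40 Z=68.42 B=38.56
t=2.34: D=0.00 M=7.77 Z=72.04 B=38.56
t=2.81: D=0.00 M=5.26 Z=74.56 B=38.56
t=3.28: D=0.00 M=3.56 Z=76.26 B=38.56
t=3.75: D=0.00 M=2.41 Z=77.41 B=38.56
t=4.22: D=0.00 M=1.63 Z=78.19 B=38.56
Rates at T: R1=1.3535, R2=0.0000, R3=0.0000, R4=0.0000
dx/dt at T (Σ net stoichiometry × rate): D=-0.0000, M=-1.3535, Z=+1.3535, B=+0.0000
Largest |dx/dt| is |-1.3535| (M) ≥ 0.05 → not steady.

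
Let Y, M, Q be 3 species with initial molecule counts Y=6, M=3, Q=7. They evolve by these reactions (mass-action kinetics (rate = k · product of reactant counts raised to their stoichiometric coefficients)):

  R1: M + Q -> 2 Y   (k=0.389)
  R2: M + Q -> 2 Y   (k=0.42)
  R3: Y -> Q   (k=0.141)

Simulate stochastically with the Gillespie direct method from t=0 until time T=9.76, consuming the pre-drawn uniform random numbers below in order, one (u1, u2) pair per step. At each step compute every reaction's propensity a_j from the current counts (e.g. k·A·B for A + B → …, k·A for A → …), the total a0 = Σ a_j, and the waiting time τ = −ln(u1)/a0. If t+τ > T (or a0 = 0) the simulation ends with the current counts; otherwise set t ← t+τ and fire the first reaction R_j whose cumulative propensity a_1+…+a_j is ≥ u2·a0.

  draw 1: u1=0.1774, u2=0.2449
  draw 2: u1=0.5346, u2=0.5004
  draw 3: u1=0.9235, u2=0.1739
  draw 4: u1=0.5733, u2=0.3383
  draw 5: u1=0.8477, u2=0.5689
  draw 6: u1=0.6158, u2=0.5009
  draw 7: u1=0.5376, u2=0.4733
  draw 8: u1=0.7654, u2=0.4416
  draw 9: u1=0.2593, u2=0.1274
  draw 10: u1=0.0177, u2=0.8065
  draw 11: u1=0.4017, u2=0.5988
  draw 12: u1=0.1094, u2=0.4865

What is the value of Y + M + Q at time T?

Check how each reaction changes W = Y + M + Q (weight of products minus weight of reactants):
R1: M + Q -> 2 Y: (1·2) − (1·1 + 1·1) = 2 − 2 = 0
R2: M + Q -> 2 Y: (1·2) − (1·1 + 1·1) = 2 − 2 = 0
R3: Y -> Q: (1·1) − (1·1) = 1 − 1 = 0
Every reaction leaves W unchanged, so W is conserved and no simulation is needed: W(T) = W(0) = 6 + 3 + 7 = 16

Value at T = 16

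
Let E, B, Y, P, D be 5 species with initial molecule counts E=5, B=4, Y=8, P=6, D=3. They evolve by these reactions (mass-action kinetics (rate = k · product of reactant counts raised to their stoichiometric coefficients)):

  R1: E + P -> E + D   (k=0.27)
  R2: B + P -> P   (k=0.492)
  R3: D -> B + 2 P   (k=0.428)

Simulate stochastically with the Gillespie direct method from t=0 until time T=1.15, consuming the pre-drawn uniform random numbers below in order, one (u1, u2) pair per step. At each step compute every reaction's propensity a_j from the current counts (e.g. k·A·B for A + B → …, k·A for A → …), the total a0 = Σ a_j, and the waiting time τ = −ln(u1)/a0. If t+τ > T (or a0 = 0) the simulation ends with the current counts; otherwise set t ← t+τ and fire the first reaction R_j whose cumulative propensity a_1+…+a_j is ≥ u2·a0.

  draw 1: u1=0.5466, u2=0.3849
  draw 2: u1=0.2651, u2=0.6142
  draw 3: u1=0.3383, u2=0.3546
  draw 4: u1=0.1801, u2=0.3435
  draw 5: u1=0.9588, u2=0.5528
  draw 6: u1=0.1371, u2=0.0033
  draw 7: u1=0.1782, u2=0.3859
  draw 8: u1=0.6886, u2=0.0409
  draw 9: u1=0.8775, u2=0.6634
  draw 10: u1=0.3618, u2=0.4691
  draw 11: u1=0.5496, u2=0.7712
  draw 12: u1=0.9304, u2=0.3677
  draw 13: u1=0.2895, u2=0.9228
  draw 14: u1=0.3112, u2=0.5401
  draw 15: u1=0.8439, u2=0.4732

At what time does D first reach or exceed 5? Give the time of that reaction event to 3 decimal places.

Threshold first reached at t = 0.300

t=0.000: E=5 B=4 Y=8 P=6 D=3
Draw 1: a1=8.100, a2=11.808, a3=1.284, a0=21.192; τ=−ln(0.5466)/21.192=0.029 → t=0.029; u2·a0=0.3849·21.192=8.157; a1=8.100 < 8.157 ≤ a1+a2=19.908 → R2 fires; E=5 B=3 Y=8 P=6 D=3
Draw 2: a1=8.100, a2=8.856, a3=1.284, a0=18.240; τ=−ln(0.2651)/18.240=0.073 → t=0.101; u2·a0=0.6142·18.240=11.203; a1=8.100 < 11.203 ≤ a1+a2=16.956 → R2 fires; E=5 B=2 Y=8 P=6 D=3
Draw 3: a1=8.100, a2=5.904, a3=1.284, a0=15.288; τ=−ln(0.3383)/15.288=0.071 → t=0.172; u2·a0=0.3546·15.288=5.421 ≤ a1=8.100 → R1 fires; E=5 B=2 Y=8 P=5 D=4
Draw 4: a1=6.750, a2=4.920, a3=1.712, a0=13.382; τ=−ln(0.1801)/13.382=0.128 → t=0.300; u2·a0=0.3435·13.382=4.597 ≤ a1=6.750 → R1 fires; E=5 B=2 Y=8 P=4 D=5
Draw 5: a1=5.400, a2=3.936, a3=2.140, a0=11.476; τ=−ln(0.9588)/11.476=0.004 → t=0.304; u2·a0=0.5528·11.476=6.344; a1=5.400 < 6.344 ≤ a1+a2=9.336 → R2 fires; E=5 B=1 Y=8 P=4 D=5
Draw 6: a1=5.400, a2=1.968, a3=2.140, a0=9.508; τ=−ln(0.1371)/9.508=0.209 → t=0.513; u2·a0=0.0033·9.508=0.031 ≤ a1=5.400 → R1 fires; E=5 B=1 Y=8 P=3 D=6
Draw 7: a1=4.050, a2=1.476, a3=2.568, a0=8.094; τ=−ln(0.1782)/8.094=0.213 → t=0.726; u2·a0=0.3859·8.094=3.123 ≤ a1=4.050 → R1 fires; E=5 B=1 Y=8 P=2 D=7
Draw 8: a1=2.700, a2=0.984, a3=2.996, a0=6.680; τ=−ln(0.6886)/6.680=0.056 → t=0.782; u2·a0=0.0409·6.680=0.273 ≤ a1=2.700 → R1 fires; E=5 B=1 Y=8 P=1 D=8
Draw 9: a1=1.350, a2=0.492, a3=3.424, a0=5.266; τ=−ln(0.8775)/5.266=0.025 → t=0.807; u2·a0=0.6634·5.266=3.493; a1+a2=1.842 < 3.493 ≤ a1+…+a3=5.266 → R3 fires; E=5 B=2 Y=8 P=3 D=7
Draw 10: a1=4.050, a2=2.952, a3=2.996, a0=9.998; τ=−ln(0.3618)/9.998=0.102 → t=0.908; u2·a0=0.4691·9.998=4.690; a1=4.050 < 4.690 ≤ a1+a2=7.002 → R2 fires; E=5 B=1 Y=8 P=3 D=7
Draw 11: a1=4.050, a2=1.476, a3=2.996, a0=8.522; τ=−ln(0.5496)/8.522=0.070 → t=0.979; u2·a0=0.7712·8.522=6.572; a1+a2=5.526 < 6.572 ≤ a1+…+a3=8.522 → R3 fires; E=5 B=2 Y=8 P=5 D=6
Draw 12: a1=6.750, a2=4.920, a3=2.568, a0=14.238; τ=−ln(0.9304)/14.238=0.005 → t=0.984; u2·a0=0.3677·14.238=5.235 ≤ a1=6.750 → R1 fires; E=5 B=2 Y=8 P=4 D=7
Draw 13: a1=5.400, a2=3.936, a3=2.996, a0=12.332; τ=−ln(0.2895)/12.332=0.101 → t=1.084; u2·a0=0.9228·12.332=11.380; a1+a2=9.336 < 11.380 ≤ a1+…+a3=12.332 → R3 fires; E=5 B=3 Y=8 P=6 D=6
Draw 14: a1=8.100, a2=8.856, a3=2.568, a0=19.524; τ=−ln(0.3112)/19.524=0.060 → t=1.144; u2·a0=0.5401·19.524=10.545; a1=8.100 < 10.545 ≤ a1+a2=16.956 → R2 fires; E=5 B=2 Y=8 P=6 D=6
Draw 15: a1=8.100, a2=5.904, a3=2.568, a0=16.572; τ=−ln(0.8439)/16.572=0.010 → t=1.154 > T=1.15: stop.
D first becomes ≥ 5 when it reaches 5 at the event at t=0.300.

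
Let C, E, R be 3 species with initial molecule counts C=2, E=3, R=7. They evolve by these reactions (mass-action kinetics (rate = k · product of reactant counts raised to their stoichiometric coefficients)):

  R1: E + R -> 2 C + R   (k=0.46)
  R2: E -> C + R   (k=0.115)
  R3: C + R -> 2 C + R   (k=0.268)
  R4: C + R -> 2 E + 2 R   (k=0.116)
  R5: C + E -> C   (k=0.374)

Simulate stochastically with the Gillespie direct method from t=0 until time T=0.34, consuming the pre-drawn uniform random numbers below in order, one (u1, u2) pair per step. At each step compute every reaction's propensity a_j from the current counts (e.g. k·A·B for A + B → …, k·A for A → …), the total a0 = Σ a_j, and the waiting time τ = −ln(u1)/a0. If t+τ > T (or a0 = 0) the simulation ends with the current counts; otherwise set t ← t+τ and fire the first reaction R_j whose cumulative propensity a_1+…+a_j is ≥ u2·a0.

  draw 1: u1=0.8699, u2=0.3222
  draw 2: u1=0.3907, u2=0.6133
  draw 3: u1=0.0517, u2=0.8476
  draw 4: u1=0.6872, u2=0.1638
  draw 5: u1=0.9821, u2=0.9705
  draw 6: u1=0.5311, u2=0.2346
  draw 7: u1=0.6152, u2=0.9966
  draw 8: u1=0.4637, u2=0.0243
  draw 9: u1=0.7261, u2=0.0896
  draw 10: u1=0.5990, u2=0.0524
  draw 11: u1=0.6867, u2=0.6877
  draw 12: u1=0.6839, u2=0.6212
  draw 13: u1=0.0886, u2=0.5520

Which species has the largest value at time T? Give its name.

t=0.000: C=2 E=3 R=7
Draw 1: a1=9.660, a2=0.345, a3=3.752, a4=1.624, a5=2.244, a0=17.625; τ=−ln(0.8699)/17.625=0.008 → t=0.008; u2·a0=0.3222·17.625=5.679 ≤ a1=9.660 → R1 fires; C=4 E=2 R=7
Draw 2: a1=6.440, a2=0.230, a3=7.504, a4=3.248, a5=2.992, a0=20.414; τ=−ln(0.3907)/20.414=0.046 → t=0.054; u2·a0=0.6133·20.414=12.520; a1+a2=6.670 < 12.520 ≤ a1+…+a3=14.174 → R3 fires; C=5 E=2 R=7
Draw 3: a1=6.440, a2=0.230, a3=9.380, a4=4.060, a5=3.740, a0=23.850; τ=−ln(0.0517)/23.850=0.124 → t=0.178; u2·a0=0.8476·23.850=20.215; a1+…+a4=20.110 < 20.215 ≤ a1+…+a5=23.850 → R5 fires; C=5 E=1 R=7
Draw 4: a1=3.220, a2=0.115, a3=9.380, a4=4.060, a5=1.870, a0=18.645; τ=−ln(0.6872)/18.645=0.020 → t=0.198; u2·a0=0.1638·18.645=3.054 ≤ a1=3.220 → R1 fires; C=7 E=0 R=7
Draw 5: a1=0.000, a2=0.000, a3=13.132, a4=5.684, a5=0.000, a0=18.816; τ=−ln(0.9821)/18.816=0.001 → t=0.199; u2·a0=0.9705·18.816=18.261; a1+…+a3=13.132 < 18.261 ≤ a1+…+a4=18.816 → R4 fires; C=6 E=2 R=8
Draw 6: a1=7.360, a2=0.230, a3=12.864, a4=5.568, a5=4.488, a0=30.510; τ=−ln(0.5311)/30.510=0.021 → t=0.220; u2·a0=0.2346·30.510=7.158 ≤ a1=7.360 → R1 fires; C=8 E=1 R=8
Draw 7: a1=3.680, a2=0.115, a3=17.152, a4=7.424, a5=2.992, a0=31.363; τ=−ln(0.6152)/31.363=0.015 → t=0.235; u2·a0=0.9966·31.363=31.256; a1+…+a4=28.371 < 31.256 ≤ a1+…+a5=31.363 → R5 fires; C=8 E=0 R=8
Draw 8: a1=0.000, a2=0.000, a3=17.152, a4=7.424, a5=0.000, a0=24.576; τ=−ln(0.4637)/24.576=0.031 → t=0.267; u2·a0=0.0243·24.576=0.597; a1+a2=0.000 < 0.597 ≤ a1+…+a3=17.152 → R3 fires; C=9 E=0 R=8
Draw 9: a1=0.000, a2=0.000, a3=19.296, a4=8.352, a5=0.000, a0=27.648; τ=−ln(0.7261)/27.648=0.012 → t=0.278; u2·a0=0.0896·27.648=2.477; a1+a2=0.000 < 2.477 ≤ a1+…+a3=19.296 → R3 fires; C=10 E=0 R=8
Draw 10: a1=0.000, a2=0.000, a3=21.440, a4=9.280, a5=0.000, a0=30.720; τ=−ln(0.5990)/30.720=0.017 → t=0.295; u2·a0=0.0524·30.720=1.610; a1+a2=0.000 < 1.610 ≤ a1+…+a3=21.440 → R3 fires; C=11 E=0 R=8
Draw 11: a1=0.000, a2=0.000, a3=23.584, a4=10.208, a5=0.000, a0=33.792; τ=−ln(0.6867)/33.792=0.011 → t=0.306; u2·a0=0.6877·33.792=23.239; a1+a2=0.000 < 23.239 ≤ a1+…+a3=23.584 → R3 fires; C=12 E=0 R=8
Draw 12: a1=0.000, a2=0.000, a3=25.728, a4=11.136, a5=0.000, a0=36.864; τ=−ln(0.6839)/36.864=0.010 → t=0.316; u2·a0=0.6212·36.864=22.900; a1+a2=0.000 < 22.900 ≤ a1+…+a3=25.728 → R3 fires; C=13 E=0 R=8
Draw 13: a1=0.000, a2=0.000, a3=27.872, a4=12.064, a5=0.000, a0=39.936; τ=−ln(0.0886)/39.936=0.061 → t=0.377 > T=0.34: stop.
At T=0.34: C=13 E=0 R=8; the largest is C.

Dominant species at T: C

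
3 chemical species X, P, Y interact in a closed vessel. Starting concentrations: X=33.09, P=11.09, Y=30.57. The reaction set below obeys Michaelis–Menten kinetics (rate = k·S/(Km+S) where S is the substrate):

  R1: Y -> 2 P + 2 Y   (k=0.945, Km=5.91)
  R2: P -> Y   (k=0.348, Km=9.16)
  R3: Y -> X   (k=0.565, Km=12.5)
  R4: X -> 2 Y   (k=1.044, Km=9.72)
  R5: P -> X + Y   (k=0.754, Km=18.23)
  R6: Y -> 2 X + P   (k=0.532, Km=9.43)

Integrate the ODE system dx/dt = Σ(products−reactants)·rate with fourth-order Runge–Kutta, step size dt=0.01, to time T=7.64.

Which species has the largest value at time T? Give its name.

Dominant species at T: Y

RK4 with dt=0.01: 764 steps to T=7.64. Trajectory (selected grid times):
t=0.00: X=33.09 P=11.09 Y=30.57
t=0.85: X=33.69 P=12.37 Y=32.35
t=1.70: X=34.32 P=13.65 Y=34.15
t=2.55: X=34.98 P=14.92 Y=35.97
t=3.40: X=35.66 P=16.18 Y=37.82
t=4.24: X=36.35 P=17.43 Y=39.66
t=5.09: X=37.07 P=18.68 Y=41.55
t=5.94: X=37.80 P=19.93 Y=43.45
t=6.79: X=38.56 P=21.18 Y=45.37
t=7.64: X=39.32 P=22.42 Y=47.31
At T=7.64: X=39.32 P=22.42 Y=47.31; the largest is Y.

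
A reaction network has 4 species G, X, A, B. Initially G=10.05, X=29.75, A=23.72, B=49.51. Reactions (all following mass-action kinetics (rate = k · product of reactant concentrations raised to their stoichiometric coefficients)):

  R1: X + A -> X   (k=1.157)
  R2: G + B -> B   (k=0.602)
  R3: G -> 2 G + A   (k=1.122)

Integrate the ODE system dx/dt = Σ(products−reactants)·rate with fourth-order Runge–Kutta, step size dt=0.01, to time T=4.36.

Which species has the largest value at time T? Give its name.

Dominant species at T: B

RK4 with dt=0.01: 436 steps to T=4.36. Trajectory (selected grid times):
t=0.00: G=10.05 X=29.75 A=23.72 B=49.51
t=0.48: G=0.00 X=29.75 A=0.00 B=49.51
t=0.97: G=0.00 X=29.75 A=0.00 B=49.51
t=1.45: G=0.00 X=29.75 A=0.00 B=49.51
t=1.94: G=0.00 X=29.75 A=0.00 B=49.51
t=2.42: G=0.00 X=29.75 A=0.00 B=49.51
t=2.91: G=0.00 X=29.75 A=0.00 B=49.51
t=3.39: G=0.00 X=29.75 A=0.00 B=49.51
t=3.88: G=0.00 X=29.75 A=0.00 B=49.51
t=4.36: G=0.00 X=29.75 A=0.00 B=49.51
At T=4.36: G=0.00 X=29.75 A=0.00 B=49.51; the largest is B.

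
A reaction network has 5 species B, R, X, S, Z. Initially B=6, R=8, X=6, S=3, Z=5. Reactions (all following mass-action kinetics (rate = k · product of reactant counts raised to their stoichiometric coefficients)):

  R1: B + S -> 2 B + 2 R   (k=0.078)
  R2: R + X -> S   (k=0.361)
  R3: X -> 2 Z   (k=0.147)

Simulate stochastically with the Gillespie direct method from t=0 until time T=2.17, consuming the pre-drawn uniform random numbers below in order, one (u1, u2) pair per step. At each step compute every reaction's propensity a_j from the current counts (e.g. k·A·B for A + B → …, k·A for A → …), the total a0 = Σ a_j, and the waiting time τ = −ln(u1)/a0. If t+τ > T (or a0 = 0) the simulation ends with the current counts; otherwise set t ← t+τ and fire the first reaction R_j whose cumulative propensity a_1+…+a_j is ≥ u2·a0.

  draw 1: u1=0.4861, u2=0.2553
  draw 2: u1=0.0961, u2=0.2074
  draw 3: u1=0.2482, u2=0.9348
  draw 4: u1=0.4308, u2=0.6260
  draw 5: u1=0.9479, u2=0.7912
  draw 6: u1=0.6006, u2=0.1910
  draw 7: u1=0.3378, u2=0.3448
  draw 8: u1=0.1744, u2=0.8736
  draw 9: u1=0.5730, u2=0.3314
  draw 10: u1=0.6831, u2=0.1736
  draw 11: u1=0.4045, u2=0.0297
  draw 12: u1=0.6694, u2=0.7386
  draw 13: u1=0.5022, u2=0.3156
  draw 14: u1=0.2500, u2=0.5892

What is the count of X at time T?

X at T = 0

t=0.000: B=6 R=8 X=6 S=3 Z=5
Draw 1: a1=1.404, a2=17.328, a3=0.882, a0=19.614; τ=−ln(0.4861)/19.614=0.037 → t=0.037; u2·a0=0.2553·19.614=5.007; a1=1.404 < 5.007 ≤ a1+a2=18.732 → R2 fires; B=6 R=7 X=5 S=4 Z=5
Draw 2: a1=1.872, a2=12.635, a3=0.735, a0=15.242; τ=−ln(0.0961)/15.242=0.154 → t=0.190; u2·a0=0.2074·15.242=3.161; a1=1.872 < 3.161 ≤ a1+a2=14.507 → R2 fires; B=6 R=6 X=4 S=5 Z=5
Draw 3: a1=2.340, a2=8.664, a3=0.588, a0=11.592; τ=−ln(0.2482)/11.592=0.120 → t=0.311; u2·a0=0.9348·11.592=10.836; a1=2.340 < 10.836 ≤ a1+a2=11.004 → R2 fires; B=6 R=5 X=3 S=6 Z=5
Draw 4: a1=2.808, a2=5.415, a3=0.441, a0=8.664; τ=−ln(0.4308)/8.664=0.097 → t=0.408; u2·a0=0.6260·8.664=5.424; a1=2.808 < 5.424 ≤ a1+a2=8.223 → R2 fires; B=6 R=4 X=2 S=7 Z=5
Draw 5: a1=3.276, a2=2.888, a3=0.294, a0=6.458; τ=−ln(0.9479)/6.458=0.008 → t=0.416; u2·a0=0.7912·6.458=5.110; a1=3.276 < 5.110 ≤ a1+a2=6.164 → R2 fires; B=6 R=3 X=1 S=8 Z=5
Draw 6: a1=3.744, a2=1.083, a3=0.147, a0=4.974; τ=−ln(0.6006)/4.974=0.102 → t=0.519; u2·a0=0.1910·4.974=0.950 ≤ a1=3.744 → R1 fires; B=7 R=5 X=1 S=7 Z=5
Draw 7: a1=3.822, a2=1.805, a3=0.147, a0=5.774; τ=−ln(0.3378)/5.774=0.188 → t=0.707; u2·a0=0.3448·5.774=1.991 ≤ a1=3.822 → R1 fires; B=8 R=7 X=1 S=6 Z=5
Draw 8: a1=3.744, a2=2.527, a3=0.147, a0=6.418; τ=−ln(0.1744)/6.418=0.272 → t=0.979; u2·a0=0.8736·6.418=5.607; a1=3.744 < 5.607 ≤ a1+a2=6.271 → R2 fires; B=8 R=6 X=0 S=7 Z=5
Draw 9: a1=4.368, a2=0.000, a3=0.000, a0=4.368; τ=−ln(0.5730)/4.368=0.127 → t=1.106; u2·a0=0.3314·4.368=1.448 ≤ a1=4.368 → R1 fires; B=9 R=8 X=0 S=6 Z=5
Draw 10: a1=4.212, a2=0.000, a3=0.000, a0=4.212; τ=−ln(0.6831)/4.212=0.090 → t=1.197; u2·a0=0.1736·4.212=0.731 ≤ a1=4.212 → R1 fires; B=10 R=10 X=0 S=5 Z=5
Draw 11: a1=3.900, a2=0.000, a3=0.000, a0=3.900; τ=−ln(0.4045)/3.900=0.232 → t=1.429; u2·a0=0.0297·3.900=0.116 ≤ a1=3.900 → R1 fires; B=11 R=12 X=0 S=4 Z=5
Draw 12: a1=3.432, a2=0.000, a3=0.000, a0=3.432; τ=−ln(0.6694)/3.432=0.117 → t=1.546; u2·a0=0.7386·3.432=2.535 ≤ a1=3.432 → R1 fires; B=12 R=14 X=0 S=3 Z=5
Draw 13: a1=2.808, a2=0.000, a3=0.000, a0=2.808; τ=−ln(0.5022)/2.808=0.245 → t=1.791; u2·a0=0.3156·2.808=0.886 ≤ a1=2.808 → R1 fires; B=13 R=16 X=0 S=2 Z=5
Draw 14: a1=2.028, a2=0.000, a3=0.000, a0=2.028; τ=−ln(0.2500)/2.028=0.684 → t=2.475 > T=2.17: stop.
Read off X at T=2.17: 0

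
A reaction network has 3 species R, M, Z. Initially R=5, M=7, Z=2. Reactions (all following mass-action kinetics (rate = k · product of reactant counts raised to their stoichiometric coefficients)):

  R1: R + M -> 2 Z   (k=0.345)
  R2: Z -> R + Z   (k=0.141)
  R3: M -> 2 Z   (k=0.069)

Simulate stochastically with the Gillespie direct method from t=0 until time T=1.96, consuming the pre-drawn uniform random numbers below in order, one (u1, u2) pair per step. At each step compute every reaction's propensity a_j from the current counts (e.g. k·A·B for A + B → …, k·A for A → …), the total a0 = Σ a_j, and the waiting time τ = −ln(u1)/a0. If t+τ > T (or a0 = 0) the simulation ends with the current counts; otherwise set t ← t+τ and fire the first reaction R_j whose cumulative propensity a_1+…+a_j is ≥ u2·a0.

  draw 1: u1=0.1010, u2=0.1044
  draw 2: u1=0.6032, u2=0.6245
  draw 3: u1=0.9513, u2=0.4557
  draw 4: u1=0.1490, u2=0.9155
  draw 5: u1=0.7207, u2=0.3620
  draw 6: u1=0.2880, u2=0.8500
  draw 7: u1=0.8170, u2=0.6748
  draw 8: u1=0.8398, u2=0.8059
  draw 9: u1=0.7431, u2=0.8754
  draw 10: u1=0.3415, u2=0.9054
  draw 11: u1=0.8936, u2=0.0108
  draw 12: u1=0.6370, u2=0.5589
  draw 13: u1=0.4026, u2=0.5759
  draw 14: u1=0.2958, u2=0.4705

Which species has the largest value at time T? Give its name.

Dominant species at T: Z

t=0.000: R=5 M=7 Z=2
Draw 1: a1=12.075, a2=0.282, a3=0.483, a0=12.840; τ=−ln(0.1010)/12.840=0.179 → t=0.179; u2·a0=0.1044·12.840=1.340 ≤ a1=12.075 → R1 fires; R=4 M=6 Z=4
Draw 2: a1=8.280, a2=0.564, a3=0.414, a0=9.258; τ=−ln(0.6032)/9.258=0.055 → t=0.233; u2·a0=0.6245·9.258=5.782 ≤ a1=8.280 → R1 fires; R=3 M=5 Z=6
Draw 3: a1=5.175, a2=0.846, a3=0.345, a0=6.366; τ=−ln(0.9513)/6.366=0.008 → t=0.241; u2·a0=0.4557·6.366=2.901 ≤ a1=5.175 → R1 fires; R=2 M=4 Z=8
Draw 4: a1=2.760, a2=1.128, a3=0.276, a0=4.164; τ=−ln(0.1490)/4.164=0.457 → t=0.698; u2·a0=0.9155·4.164=3.812; a1=2.760 < 3.812 ≤ a1+a2=3.888 → R2 fires; R=3 M=4 Z=8
Draw 5: a1=4.140, a2=1.128, a3=0.276, a0=5.544; τ=−ln(0.7207)/5.544=0.059 → t=0.757; u2·a0=0.3620·5.544=2.007 ≤ a1=4.140 → R1 fires; R=2 M=3 Z=10
Draw 6: a1=2.070, a2=1.410, a3=0.207, a0=3.687; τ=−ln(0.2880)/3.687=0.338 → t=1.095; u2·a0=0.8500·3.687=3.134; a1=2.070 < 3.134 ≤ a1+a2=3.480 → R2 fires; R=3 M=3 Z=10
Draw 7: a1=3.105, a2=1.410, a3=0.207, a0=4.722; τ=−ln(0.8170)/4.722=0.043 → t=1.138; u2·a0=0.6748·4.722=3.186; a1=3.105 < 3.186 ≤ a1+a2=4.515 → R2 fires; R=4 M=3 Z=10
Draw 8: a1=4.140, a2=1.410, a3=0.207, a0=5.757; τ=−ln(0.8398)/5.757=0.030 → t=1.168; u2·a0=0.8059·5.757=4.640; a1=4.140 < 4.640 ≤ a1+a2=5.550 → R2 fires; R=5 M=3 Z=10
Draw 9: a1=5.175, a2=1.410, a3=0.207, a0=6.792; τ=−ln(0.7431)/6.792=0.044 → t=1.212; u2·a0=0.8754·6.792=5.946; a1=5.175 < 5.946 ≤ a1+a2=6.585 → R2 fires; R=6 M=3 Z=10
Draw 10: a1=6.210, a2=1.410, a3=0.207, a0=7.827; τ=−ln(0.3415)/7.827=0.137 → t=1.349; u2·a0=0.9054·7.827=7.087; a1=6.210 < 7.087 ≤ a1+a2=7.620 → R2 fires; R=7 M=3 Z=10
Draw 11: a1=7.245, a2=1.410, a3=0.207, a0=8.862; τ=−ln(0.8936)/8.862=0.013 → t=1.362; u2·a0=0.0108·8.862=0.096 ≤ a1=7.245 → R1 fires; R=6 M=2 Z=12
Draw 12: a1=4.140, a2=1.692, a3=0.138, a0=5.970; τ=−ln(0.6370)/5.970=0.076 → t=1.437; u2·a0=0.5589·5.970=3.337 ≤ a1=4.140 → R1 fires; R=5 M=1 Z=14
Draw 13: a1=1.725, a2=1.974, a3=0.069, a0=3.768; τ=−ln(0.4026)/3.768=0.241 → t=1.679; u2·a0=0.5759·3.768=2.170; a1=1.725 < 2.170 ≤ a1+a2=3.699 → R2 fires; R=6 M=1 Z=14
Draw 14: a1=2.070, a2=1.974, a3=0.069, a0=4.113; τ=−ln(0.2958)/4.113=0.296 → t=1.975 > T=1.96: stop.
At T=1.96: R=6 M=1 Z=14; the largest is Z.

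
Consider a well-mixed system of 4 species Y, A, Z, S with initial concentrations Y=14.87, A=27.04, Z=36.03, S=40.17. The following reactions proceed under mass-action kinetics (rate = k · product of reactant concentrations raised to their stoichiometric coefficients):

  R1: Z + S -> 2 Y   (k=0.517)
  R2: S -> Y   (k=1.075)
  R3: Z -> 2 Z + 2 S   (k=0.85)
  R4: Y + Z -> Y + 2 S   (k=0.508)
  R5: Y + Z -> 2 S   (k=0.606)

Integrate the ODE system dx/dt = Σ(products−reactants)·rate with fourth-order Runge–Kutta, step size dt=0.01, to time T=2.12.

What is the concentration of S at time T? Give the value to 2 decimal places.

RK4 with dt=0.01: 212 steps to T=2.12. Trajectory (selected grid times):
t=0.00: Y=14.87 A=27.04 Z=36.03 S=40.17
t=0.24: Y=51.85 A=27.04 Z=0.00 S=49.95
t=0.47: Y=62.79 A=27.04 Z=0.00 S=39.01
t=0.71: Y=71.66 A=27.04 Z=0.00 S=30.14
t=0.94: Y=78.26 A=27.04 Z=0.00 S=23.53
t=1.18: Y=83.61 A=27.04 Z=0.00 S=18.18
t=1.41: Y=87.60 A=27.04 Z=0.00 S=14.20
t=1.65: Y=90.83 A=27.04 Z=0.00 S=10.97
t=1.88: Y=93.23 A=27.04 Z=0.00 S=8.57
t=2.12: Y=95.18 A=27.04 Z=0.00 S=6.62
Read off S at T=2.12: 6.62

S at T = 6.62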